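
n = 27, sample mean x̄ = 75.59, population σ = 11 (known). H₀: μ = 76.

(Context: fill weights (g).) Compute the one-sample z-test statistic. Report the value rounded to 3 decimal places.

SE = σ/√n = 11/√27 = 2.1170
z = (x̄−μ₀)/SE = (75.59−76)/2.1170 = -0.1937

test statistic = -0.194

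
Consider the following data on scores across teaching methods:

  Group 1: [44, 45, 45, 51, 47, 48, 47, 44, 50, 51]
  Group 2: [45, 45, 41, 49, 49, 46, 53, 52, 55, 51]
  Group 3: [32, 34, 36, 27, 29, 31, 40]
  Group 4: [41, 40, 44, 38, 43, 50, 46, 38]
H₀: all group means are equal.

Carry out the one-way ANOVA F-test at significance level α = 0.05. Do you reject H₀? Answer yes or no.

reject H₀: yes

Group means [47.20, 48.60, 32.71, 42.50], grand mean 43.629
SSB = Σnᵢ(x̄ᵢ−x̄)² = 1218.743; SSW = ΣΣ(x−x̄ᵢ)² = 471.429
MSB = 1218.743/3 = 406.2476; MSW = 471.429/31 = 15.2074
F = MSB/MSW = 26.7139
df = (3, 31)
p-value (upper-tail) = 0.00000
At α=0.05: p < α → reject H₀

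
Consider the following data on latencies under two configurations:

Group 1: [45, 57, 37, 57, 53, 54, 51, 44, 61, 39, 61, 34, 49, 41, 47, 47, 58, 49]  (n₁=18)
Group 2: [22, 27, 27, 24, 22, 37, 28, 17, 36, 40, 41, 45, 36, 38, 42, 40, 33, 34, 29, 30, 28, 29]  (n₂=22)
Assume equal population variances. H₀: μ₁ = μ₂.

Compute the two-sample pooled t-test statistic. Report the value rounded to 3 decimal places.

x̄₁=49.111, s₁=8.130, n₁=18
x̄₂=32.045, s₂=7.461, n₂=22
s_p² = [17·8.130² + 21·7.461²]/38 = 60.3351
SE = √(s_p²·(1/18+1/22)) = 2.4687
t = (49.111−32.045)/2.4687 = 6.9128
df = 38

test statistic = 6.913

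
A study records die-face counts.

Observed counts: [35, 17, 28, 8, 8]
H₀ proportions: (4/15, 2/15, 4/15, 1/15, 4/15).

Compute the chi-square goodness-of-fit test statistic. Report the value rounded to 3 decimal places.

test statistic = 17.555

n = 96; E_i = n·p_i = [25.60, 12.80, 25.60, 6.40, 25.60]
χ² = (35−25.60)²/25.60 + (17−12.80)²/12.80 + (28−25.60)²/25.60 + (8−6.40)²/6.40 + (8−25.60)²/25.60 = 17.5547
df = 4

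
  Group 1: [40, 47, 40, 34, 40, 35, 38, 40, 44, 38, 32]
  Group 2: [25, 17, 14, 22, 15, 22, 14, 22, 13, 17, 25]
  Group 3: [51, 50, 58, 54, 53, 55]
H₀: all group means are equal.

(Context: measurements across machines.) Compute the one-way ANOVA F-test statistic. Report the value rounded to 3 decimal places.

test statistic = 147.037

Group means [38.91, 18.73, 53.50], grand mean 34.107
SSB = Σnᵢ(x̄ᵢ−x̄)² = 5112.088; SSW = ΣΣ(x−x̄ᵢ)² = 434.591
MSB = 5112.088/2 = 2556.0438; MSW = 434.591/25 = 17.3836
F = MSB/MSW = 147.0374
df = (2, 25)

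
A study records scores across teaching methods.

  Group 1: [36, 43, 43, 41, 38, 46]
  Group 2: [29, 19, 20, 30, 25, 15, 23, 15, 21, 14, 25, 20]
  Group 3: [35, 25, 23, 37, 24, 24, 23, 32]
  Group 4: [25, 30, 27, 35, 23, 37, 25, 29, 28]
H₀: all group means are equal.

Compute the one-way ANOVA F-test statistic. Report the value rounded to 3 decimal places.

test statistic = 20.805

Group means [41.17, 21.33, 27.88, 28.78], grand mean 28.143
SSB = Σnᵢ(x̄ᵢ−x̄)² = 1578.355; SSW = ΣΣ(x−x̄ᵢ)² = 783.931
MSB = 1578.355/3 = 526.1184; MSW = 783.931/31 = 25.2881
F = MSB/MSW = 20.8050
df = (3, 31)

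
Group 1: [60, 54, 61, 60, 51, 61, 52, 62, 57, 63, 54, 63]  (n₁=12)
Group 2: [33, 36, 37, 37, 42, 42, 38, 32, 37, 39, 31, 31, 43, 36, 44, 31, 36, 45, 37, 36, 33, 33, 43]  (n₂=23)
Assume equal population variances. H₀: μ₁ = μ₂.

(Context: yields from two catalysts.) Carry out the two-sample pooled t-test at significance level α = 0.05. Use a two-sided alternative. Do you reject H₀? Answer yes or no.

x̄₁=58.167, s₁=4.366, n₁=12
x̄₂=37.043, s₂=4.395, n₂=23
s_p² = [11·4.366² + 22·4.395²]/33 = 19.2310
SE = √(s_p²·(1/12+1/23)) = 1.5616
t = (58.167−37.043)/1.5616 = 13.5263
df = 33
p-value (two-sided) = 0.00000
At α=0.05: p < α → reject H₀

reject H₀: yes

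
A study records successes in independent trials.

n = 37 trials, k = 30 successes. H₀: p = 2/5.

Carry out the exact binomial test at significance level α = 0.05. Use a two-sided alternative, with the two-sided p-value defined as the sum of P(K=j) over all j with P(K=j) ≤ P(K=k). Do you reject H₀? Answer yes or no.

Exact binomial: n=37, k=30, p₀=2/5=0.4000
P(X=j) = C(n,j)·p₀^j·(1−p₀)^(n−j); p = Σ P(X=j) over j with P(X=j) ≤ P(X=30)
p-value (two-sided) = 0.00000
At α=0.05: p < α → reject H₀

reject H₀: yes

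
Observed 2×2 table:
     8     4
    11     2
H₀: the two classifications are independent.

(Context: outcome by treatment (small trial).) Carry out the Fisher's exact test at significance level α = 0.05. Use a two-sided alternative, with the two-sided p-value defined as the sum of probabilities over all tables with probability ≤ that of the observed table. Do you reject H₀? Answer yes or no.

reject H₀: no

Margins: r₁=12, r₂=13, c₁=19, c₂=6, n=25
p_obs = C(12,8)·C(13,11)/C(25,19); sum pmf over tables with pmf ≤ p_obs
p-value (two-sided) = 0.37826
At α=0.05: p ≥ α → fail to reject H₀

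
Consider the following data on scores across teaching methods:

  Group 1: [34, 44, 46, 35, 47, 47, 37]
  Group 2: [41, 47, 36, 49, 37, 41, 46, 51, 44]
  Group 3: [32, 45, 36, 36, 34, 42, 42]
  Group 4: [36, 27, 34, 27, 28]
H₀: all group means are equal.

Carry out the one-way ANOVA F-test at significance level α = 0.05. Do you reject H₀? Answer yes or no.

reject H₀: yes

Group means [41.43, 43.56, 38.14, 30.40], grand mean 39.321
SSB = Σnᵢ(x̄ᵢ−x̄)² = 600.113; SSW = ΣΣ(x−x̄ᵢ)² = 635.994
MSB = 600.113/3 = 200.0378; MSW = 635.994/24 = 26.4997
F = MSB/MSW = 7.5487
df = (3, 24)
p-value (upper-tail) = 0.00100
At α=0.05: p < α → reject H₀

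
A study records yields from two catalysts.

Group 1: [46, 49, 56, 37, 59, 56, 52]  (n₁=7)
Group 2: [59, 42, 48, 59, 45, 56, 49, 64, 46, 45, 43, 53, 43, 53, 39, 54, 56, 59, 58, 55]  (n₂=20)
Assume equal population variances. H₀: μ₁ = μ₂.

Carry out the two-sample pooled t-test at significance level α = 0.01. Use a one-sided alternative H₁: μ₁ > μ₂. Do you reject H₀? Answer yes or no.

reject H₀: no

x̄₁=50.714, s₁=7.521, n₁=7
x̄₂=51.300, s₂=7.087, n₂=20
s_p² = [6·7.521² + 19·7.087²]/25 = 51.7451
SE = √(s_p²·(1/7+1/20)) = 3.1590
t = (50.714−51.300)/3.1590 = -0.1854
df = 25
p-value (one-sided, H₁ greater) = 0.57280
At α=0.01: p ≥ α → fail to reject H₀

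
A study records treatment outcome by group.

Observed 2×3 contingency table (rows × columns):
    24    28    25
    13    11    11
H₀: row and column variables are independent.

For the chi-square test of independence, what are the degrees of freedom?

degrees of freedom = 2

df = (r−1)(c−1) = (2−1)·(3−1) = 2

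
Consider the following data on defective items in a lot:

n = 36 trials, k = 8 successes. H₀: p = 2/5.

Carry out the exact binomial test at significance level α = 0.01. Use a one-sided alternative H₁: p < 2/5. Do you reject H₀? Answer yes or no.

reject H₀: no

Exact binomial: n=36, k=8, p₀=2/5=0.4000
P(X≤8) from Σ C(n,i)·p₀^i·(1−p₀)^(n−i)
p-value (one-sided, H₁ less) = 0.01964
At α=0.01: p ≥ α → fail to reject H₀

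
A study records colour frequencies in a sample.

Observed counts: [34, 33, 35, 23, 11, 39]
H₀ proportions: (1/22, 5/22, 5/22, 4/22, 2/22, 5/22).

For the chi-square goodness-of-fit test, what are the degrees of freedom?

degrees of freedom = 5

df = k − 1 = 6 − 1 = 5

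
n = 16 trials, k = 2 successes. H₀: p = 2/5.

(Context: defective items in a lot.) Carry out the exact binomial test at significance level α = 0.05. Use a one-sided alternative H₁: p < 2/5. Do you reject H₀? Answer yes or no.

reject H₀: yes

Exact binomial: n=16, k=2, p₀=2/5=0.4000
P(X≤2) from Σ C(n,i)·p₀^i·(1−p₀)^(n−i)
p-value (one-sided, H₁ less) = 0.01834
At α=0.05: p < α → reject H₀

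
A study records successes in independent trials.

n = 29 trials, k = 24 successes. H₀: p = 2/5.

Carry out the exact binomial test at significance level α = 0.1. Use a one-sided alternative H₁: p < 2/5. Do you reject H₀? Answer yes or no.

Exact binomial: n=29, k=24, p₀=2/5=0.4000
P(X≤24) from Σ C(n,i)·p₀^i·(1−p₀)^(n−i)
p-value (one-sided, H₁ less) = 1.00000
At α=0.1: p ≥ α → fail to reject H₀

reject H₀: no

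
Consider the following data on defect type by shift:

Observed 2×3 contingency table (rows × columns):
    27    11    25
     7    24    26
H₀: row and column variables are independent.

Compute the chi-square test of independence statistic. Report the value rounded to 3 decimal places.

Row totals [63, 57], col totals [34, 35, 51], n=120
χ² = (27−17.85)²/17.85 + (11−18.38)²/18.38 + (25−26.77)²/26.77 + (7−16.15)²/16.15 + (24−16.62)²/16.62 + (26−24.23)²/24.23 = 16.3538
df = 2

test statistic = 16.354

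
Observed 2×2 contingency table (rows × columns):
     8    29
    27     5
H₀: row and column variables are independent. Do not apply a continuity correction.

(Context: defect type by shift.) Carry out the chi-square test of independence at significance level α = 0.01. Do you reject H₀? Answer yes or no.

reject H₀: yes

Row totals [37, 32], col totals [35, 34], n=69
χ² = (8−18.77)²/18.77 + (29−18.23)²/18.23 + (27−16.23)²/16.23 + (5−15.77)²/15.77 = 27.0351
df = 1
p-value (upper-tail) = 0.00000
At α=0.01: p < α → reject H₀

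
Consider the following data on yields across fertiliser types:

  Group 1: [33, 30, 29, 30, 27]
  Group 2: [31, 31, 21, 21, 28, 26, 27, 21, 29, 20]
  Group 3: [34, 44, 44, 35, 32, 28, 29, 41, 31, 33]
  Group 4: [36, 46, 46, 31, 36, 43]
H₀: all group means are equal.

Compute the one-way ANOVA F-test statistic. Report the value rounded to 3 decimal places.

test statistic = 11.553

Group means [29.80, 25.50, 35.10, 39.67], grand mean 32.032
SSB = Σnᵢ(x̄ᵢ−x̄)² = 895.434; SSW = ΣΣ(x−x̄ᵢ)² = 697.533
MSB = 895.434/3 = 298.4781; MSW = 697.533/27 = 25.8346
F = MSB/MSW = 11.5534
df = (3, 27)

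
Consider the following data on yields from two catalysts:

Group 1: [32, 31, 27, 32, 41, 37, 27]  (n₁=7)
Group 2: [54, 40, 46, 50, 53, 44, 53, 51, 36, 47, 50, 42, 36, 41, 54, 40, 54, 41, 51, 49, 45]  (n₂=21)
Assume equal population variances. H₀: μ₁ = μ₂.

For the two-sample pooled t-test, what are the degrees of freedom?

degrees of freedom = 26

df = n₁ + n₂ − 2 = 7 + 21 − 2 = 26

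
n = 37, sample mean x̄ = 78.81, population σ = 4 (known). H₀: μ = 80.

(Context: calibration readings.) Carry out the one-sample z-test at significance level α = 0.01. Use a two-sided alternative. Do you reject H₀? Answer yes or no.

reject H₀: no

SE = σ/√n = 4/√37 = 0.6576
z = (x̄−μ₀)/SE = (78.81−80)/0.6576 = -1.8096
p-value (two-sided) = 0.07035
At α=0.01: p ≥ α → fail to reject H₀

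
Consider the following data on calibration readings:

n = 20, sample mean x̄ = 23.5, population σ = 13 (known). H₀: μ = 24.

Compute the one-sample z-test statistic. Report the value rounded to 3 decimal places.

SE = σ/√n = 13/√20 = 2.9069
z = (x̄−μ₀)/SE = (23.5−24)/2.9069 = -0.1720

test statistic = -0.172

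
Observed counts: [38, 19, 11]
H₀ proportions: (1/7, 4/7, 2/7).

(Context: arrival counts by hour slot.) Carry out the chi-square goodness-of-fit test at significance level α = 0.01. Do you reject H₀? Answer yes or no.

reject H₀: yes

n = 68; E_i = n·p_i = [9.71, 38.86, 19.43]
χ² = (38−9.71)²/9.71 + (19−38.86)²/38.86 + (11−19.43)²/19.43 = 96.1654
df = 2
p-value (upper-tail) = 0.00000
At α=0.01: p < α → reject H₀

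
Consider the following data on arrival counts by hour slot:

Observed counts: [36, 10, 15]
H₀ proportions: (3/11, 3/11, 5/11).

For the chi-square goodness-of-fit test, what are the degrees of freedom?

degrees of freedom = 2

df = k − 1 = 3 − 1 = 2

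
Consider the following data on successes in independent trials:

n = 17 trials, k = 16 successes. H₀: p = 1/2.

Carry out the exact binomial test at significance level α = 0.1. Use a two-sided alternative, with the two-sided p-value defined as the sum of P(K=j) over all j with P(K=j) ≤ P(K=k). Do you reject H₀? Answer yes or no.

reject H₀: yes

Exact binomial: n=17, k=16, p₀=1/2=0.5000
P(X=j) = C(n,j)·p₀^j·(1−p₀)^(n−j); p = Σ P(X=j) over j with P(X=j) ≤ P(X=16)
p-value (two-sided) = 0.00027
At α=0.1: p < α → reject H₀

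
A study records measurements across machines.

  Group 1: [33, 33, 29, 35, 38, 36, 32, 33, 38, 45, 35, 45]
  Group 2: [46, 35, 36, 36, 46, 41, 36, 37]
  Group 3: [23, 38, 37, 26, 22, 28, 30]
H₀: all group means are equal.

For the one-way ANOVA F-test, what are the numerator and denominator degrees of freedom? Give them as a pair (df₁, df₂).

k = 3 groups, N = 27 total
df = (k−1, N−k) = (3−1, 27−3) = (2, 24)

degrees of freedom = [2, 24]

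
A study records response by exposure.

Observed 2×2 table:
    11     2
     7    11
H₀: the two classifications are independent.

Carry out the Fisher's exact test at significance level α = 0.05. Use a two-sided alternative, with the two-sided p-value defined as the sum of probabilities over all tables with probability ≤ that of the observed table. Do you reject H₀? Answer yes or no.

Margins: r₁=13, r₂=18, c₁=18, c₂=13, n=31
p_obs = C(13,11)·C(18,7)/C(31,18); sum pmf over tables with pmf ≤ p_obs
p-value (two-sided) = 0.02505
At α=0.05: p < α → reject H₀

reject H₀: yes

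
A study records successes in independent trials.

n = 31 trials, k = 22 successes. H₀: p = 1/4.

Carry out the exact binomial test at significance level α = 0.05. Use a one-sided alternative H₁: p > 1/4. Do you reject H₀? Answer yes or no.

Exact binomial: n=31, k=22, p₀=1/4=0.2500
P(X≥22) from Σ C(n,i)·p₀^i·(1−p₀)^(n−i)
p-value (one-sided, H₁ greater) = 0.00000
At α=0.05: p < α → reject H₀

reject H₀: yes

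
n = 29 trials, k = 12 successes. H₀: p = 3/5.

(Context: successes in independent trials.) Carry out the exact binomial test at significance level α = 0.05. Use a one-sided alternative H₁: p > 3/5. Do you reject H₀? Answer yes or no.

reject H₀: no

Exact binomial: n=29, k=12, p₀=3/5=0.6000
P(X≥12) from Σ C(n,i)·p₀^i·(1−p₀)^(n−i)
p-value (one-sided, H₁ greater) = 0.98652
At α=0.05: p ≥ α → fail to reject H₀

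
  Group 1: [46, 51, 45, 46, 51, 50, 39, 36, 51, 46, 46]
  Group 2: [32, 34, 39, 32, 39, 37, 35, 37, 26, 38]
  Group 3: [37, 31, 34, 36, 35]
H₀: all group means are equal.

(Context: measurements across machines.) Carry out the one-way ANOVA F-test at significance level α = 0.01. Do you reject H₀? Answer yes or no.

reject H₀: yes

Group means [46.09, 34.90, 34.60], grand mean 39.577
SSB = Σnᵢ(x̄ᵢ−x̄)² = 809.337; SSW = ΣΣ(x−x̄ᵢ)² = 411.009
MSB = 809.337/2 = 404.6685; MSW = 411.009/23 = 17.8700
F = MSB/MSW = 22.6452
df = (2, 23)
p-value (upper-tail) = 0.00000
At α=0.01: p < α → reject H₀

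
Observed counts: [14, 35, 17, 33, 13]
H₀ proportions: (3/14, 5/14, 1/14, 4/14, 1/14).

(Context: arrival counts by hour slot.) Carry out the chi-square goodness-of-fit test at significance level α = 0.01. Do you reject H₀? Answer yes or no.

reject H₀: yes

n = 112; E_i = n·p_i = [24.00, 40.00, 8.00, 32.00, 8.00]
χ² = (14−24.00)²/24.00 + (35−40.00)²/40.00 + (17−8.00)²/8.00 + (33−32.00)²/32.00 + (13−8.00)²/8.00 = 18.0729
df = 4
p-value (upper-tail) = 0.00119
At α=0.01: p < α → reject H₀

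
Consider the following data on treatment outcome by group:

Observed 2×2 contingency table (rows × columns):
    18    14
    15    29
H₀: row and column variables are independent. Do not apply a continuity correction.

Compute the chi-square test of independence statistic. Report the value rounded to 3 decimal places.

test statistic = 3.703

Row totals [32, 44], col totals [33, 43], n=76
χ² = (18−13.89)²/13.89 + (14−18.11)²/18.11 + (15−19.11)²/19.11 + (29−24.89)²/24.89 = 3.7029
df = 1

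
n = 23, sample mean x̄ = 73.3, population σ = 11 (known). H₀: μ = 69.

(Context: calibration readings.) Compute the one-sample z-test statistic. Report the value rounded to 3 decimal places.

SE = σ/√n = 11/√23 = 2.2937
z = (x̄−μ₀)/SE = (73.3−69)/2.2937 = 1.8747

test statistic = 1.875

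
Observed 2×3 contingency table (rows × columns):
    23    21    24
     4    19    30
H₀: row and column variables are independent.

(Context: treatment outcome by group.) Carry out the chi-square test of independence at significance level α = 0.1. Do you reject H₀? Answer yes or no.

Row totals [68, 53], col totals [27, 40, 54], n=121
χ² = (23−15.17)²/15.17 + (21−22.48)²/22.48 + (24−30.35)²/30.35 + (4−11.83)²/11.83 + (19−17.52)²/17.52 + (30−23.65)²/23.65 = 12.4692
df = 2
p-value (upper-tail) = 0.00196
At α=0.1: p < α → reject H₀

reject H₀: yes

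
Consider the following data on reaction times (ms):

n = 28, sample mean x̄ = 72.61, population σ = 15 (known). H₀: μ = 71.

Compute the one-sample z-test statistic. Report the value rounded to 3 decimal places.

test statistic = 0.568

SE = σ/√n = 15/√28 = 2.8347
z = (x̄−μ₀)/SE = (72.61−71)/2.8347 = 0.5680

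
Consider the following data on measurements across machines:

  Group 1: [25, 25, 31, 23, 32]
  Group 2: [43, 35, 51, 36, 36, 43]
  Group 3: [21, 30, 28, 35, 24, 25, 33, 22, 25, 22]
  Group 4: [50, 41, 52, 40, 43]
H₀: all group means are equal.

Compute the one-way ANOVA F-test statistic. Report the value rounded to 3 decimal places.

Group means [27.20, 40.67, 26.50, 45.20], grand mean 33.500
SSB = Σnᵢ(x̄ᵢ−x̄)² = 1681.067; SSW = ΣΣ(x−x̄ᵢ)² = 587.433
MSB = 1681.067/3 = 560.3556; MSW = 587.433/22 = 26.7015
F = MSB/MSW = 20.9859
df = (3, 22)

test statistic = 20.986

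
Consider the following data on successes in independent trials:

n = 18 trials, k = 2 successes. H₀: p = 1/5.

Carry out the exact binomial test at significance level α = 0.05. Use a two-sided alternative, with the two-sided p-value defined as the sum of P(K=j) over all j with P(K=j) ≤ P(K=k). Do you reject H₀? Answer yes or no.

Exact binomial: n=18, k=2, p₀=1/5=0.2000
P(X=j) = C(n,j)·p₀^j·(1−p₀)^(n−j); p = Σ P(X=j) over j with P(X=j) ≤ P(X=2)
p-value (two-sided) = 0.55499
At α=0.05: p ≥ α → fail to reject H₀

reject H₀: no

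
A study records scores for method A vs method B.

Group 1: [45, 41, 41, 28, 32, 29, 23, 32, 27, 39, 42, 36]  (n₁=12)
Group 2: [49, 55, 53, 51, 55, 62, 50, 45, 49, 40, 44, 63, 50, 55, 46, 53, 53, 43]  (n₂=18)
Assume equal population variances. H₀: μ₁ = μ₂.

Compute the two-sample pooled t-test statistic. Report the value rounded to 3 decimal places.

test statistic = -6.749

x̄₁=34.583, s₁=7.051, n₁=12
x̄₂=50.889, s₂=6.087, n₂=18
s_p² = [11·7.051² + 17·6.087²]/28 = 42.0248
SE = √(s_p²·(1/12+1/18)) = 2.4159
t = (34.583−50.889)/2.4159 = -6.7491
df = 28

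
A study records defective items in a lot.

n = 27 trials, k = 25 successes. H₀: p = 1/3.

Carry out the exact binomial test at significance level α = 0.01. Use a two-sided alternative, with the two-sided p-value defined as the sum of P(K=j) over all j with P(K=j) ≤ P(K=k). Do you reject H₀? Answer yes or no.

Exact binomial: n=27, k=25, p₀=1/3=0.3333
P(X=j) = C(n,j)·p₀^j·(1−p₀)^(n−j); p = Σ P(X=j) over j with P(X=j) ≤ P(X=25)
p-value (two-sided) = 0.00000
At α=0.01: p < α → reject H₀

reject H₀: yes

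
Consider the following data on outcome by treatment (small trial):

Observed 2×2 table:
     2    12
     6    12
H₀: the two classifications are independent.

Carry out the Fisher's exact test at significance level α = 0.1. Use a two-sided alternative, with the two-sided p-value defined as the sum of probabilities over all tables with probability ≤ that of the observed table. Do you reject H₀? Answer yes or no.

Margins: r₁=14, r₂=18, c₁=8, c₂=24, n=32
p_obs = C(14,2)·C(18,6)/C(32,8); sum pmf over tables with pmf ≤ p_obs
p-value (two-sided) = 0.41228
At α=0.1: p ≥ α → fail to reject H₀

reject H₀: no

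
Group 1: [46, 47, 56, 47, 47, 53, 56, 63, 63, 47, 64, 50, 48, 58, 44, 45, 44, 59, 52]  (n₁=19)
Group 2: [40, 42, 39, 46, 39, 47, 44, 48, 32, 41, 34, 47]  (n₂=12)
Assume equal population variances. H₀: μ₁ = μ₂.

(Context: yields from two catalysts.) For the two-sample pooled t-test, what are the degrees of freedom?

degrees of freedom = 29

df = n₁ + n₂ − 2 = 19 + 12 − 2 = 29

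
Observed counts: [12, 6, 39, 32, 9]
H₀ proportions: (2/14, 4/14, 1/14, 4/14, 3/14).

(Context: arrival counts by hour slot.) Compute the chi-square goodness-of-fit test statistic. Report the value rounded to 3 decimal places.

test statistic = 171.286

n = 98; E_i = n·p_i = [14.00, 28.00, 7.00, 28.00, 21.00]
χ² = (12−14.00)²/14.00 + (6−28.00)²/28.00 + (39−7.00)²/7.00 + (32−28.00)²/28.00 + (9−21.00)²/21.00 = 171.2857
df = 4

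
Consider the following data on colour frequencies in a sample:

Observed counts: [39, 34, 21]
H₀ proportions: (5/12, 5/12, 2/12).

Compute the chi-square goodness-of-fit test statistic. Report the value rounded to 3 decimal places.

test statistic = 2.498

n = 94; E_i = n·p_i = [39.17, 39.17, 15.67]
χ² = (39−39.17)²/39.17 + (34−39.17)²/39.17 + (21−15.67)²/15.67 = 2.4979
df = 2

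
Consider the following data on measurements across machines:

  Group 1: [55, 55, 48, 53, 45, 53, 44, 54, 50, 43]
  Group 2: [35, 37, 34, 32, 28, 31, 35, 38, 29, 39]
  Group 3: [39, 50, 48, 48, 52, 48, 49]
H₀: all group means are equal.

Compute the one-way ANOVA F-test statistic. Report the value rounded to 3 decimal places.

Group means [50.00, 33.80, 47.71], grand mean 43.407
SSB = Σnᵢ(x̄ᵢ−x̄)² = 1487.490; SSW = ΣΣ(x−x̄ᵢ)² = 425.029
MSB = 1487.490/2 = 743.7450; MSW = 425.029/24 = 17.7095
F = MSB/MSW = 41.9969
df = (2, 24)

test statistic = 41.997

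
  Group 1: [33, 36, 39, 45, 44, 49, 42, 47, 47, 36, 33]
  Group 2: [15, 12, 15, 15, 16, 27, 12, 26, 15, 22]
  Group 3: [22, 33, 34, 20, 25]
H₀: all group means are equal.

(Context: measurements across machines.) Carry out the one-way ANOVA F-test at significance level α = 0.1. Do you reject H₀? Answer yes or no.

reject H₀: yes

Group means [41.00, 17.50, 26.80], grand mean 29.231
SSB = Σnᵢ(x̄ᵢ−x̄)² = 2929.315; SSW = ΣΣ(x−x̄ᵢ)² = 777.300
MSB = 2929.315/2 = 1464.6577; MSW = 777.300/23 = 33.7957
F = MSB/MSW = 43.3386
df = (2, 23)
p-value (upper-tail) = 0.00000
At α=0.1: p < α → reject H₀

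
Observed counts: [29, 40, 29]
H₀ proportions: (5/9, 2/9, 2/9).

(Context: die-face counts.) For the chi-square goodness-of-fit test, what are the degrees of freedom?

degrees of freedom = 2

df = k − 1 = 3 − 1 = 2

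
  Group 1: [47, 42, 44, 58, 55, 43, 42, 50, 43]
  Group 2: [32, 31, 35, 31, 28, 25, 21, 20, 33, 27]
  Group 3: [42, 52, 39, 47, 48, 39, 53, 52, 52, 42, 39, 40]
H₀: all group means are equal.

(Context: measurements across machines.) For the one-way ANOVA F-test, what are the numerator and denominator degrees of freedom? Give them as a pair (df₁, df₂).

k = 3 groups, N = 31 total
df = (k−1, N−k) = (3−1, 31−3) = (2, 28)

degrees of freedom = [2, 28]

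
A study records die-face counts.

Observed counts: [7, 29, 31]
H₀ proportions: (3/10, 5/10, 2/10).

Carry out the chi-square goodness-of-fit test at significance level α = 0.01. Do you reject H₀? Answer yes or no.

n = 67; E_i = n·p_i = [20.10, 33.50, 13.40]
χ² = (7−20.10)²/20.10 + (29−33.50)²/33.50 + (31−13.40)²/13.40 = 32.2587
df = 2
p-value (upper-tail) = 0.00000
At α=0.01: p < α → reject H₀

reject H₀: yes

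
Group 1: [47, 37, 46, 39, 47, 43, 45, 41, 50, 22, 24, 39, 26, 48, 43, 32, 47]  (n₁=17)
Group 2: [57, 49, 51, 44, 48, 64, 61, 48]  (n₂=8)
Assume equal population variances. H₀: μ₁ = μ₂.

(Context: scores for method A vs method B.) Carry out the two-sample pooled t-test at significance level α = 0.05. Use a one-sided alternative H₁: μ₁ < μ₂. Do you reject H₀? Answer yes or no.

reject H₀: yes

x̄₁=39.765, s₁=8.807, n₁=17
x̄₂=52.750, s₂=7.086, n₂=8
s_p² = [16·8.807² + 7·7.086²]/23 = 69.2417
SE = √(s_p²·(1/17+1/8)) = 3.5677
t = (39.765−52.750)/3.5677 = -3.6397
df = 23
p-value (one-sided, H₁ less) = 0.00068
At α=0.05: p < α → reject H₀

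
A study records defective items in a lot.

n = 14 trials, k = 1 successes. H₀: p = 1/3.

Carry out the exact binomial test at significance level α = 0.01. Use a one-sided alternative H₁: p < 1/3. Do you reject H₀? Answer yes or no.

reject H₀: no

Exact binomial: n=14, k=1, p₀=1/3=0.3333
P(X≤1) from Σ C(n,i)·p₀^i·(1−p₀)^(n−i)
p-value (one-sided, H₁ less) = 0.02740
At α=0.01: p ≥ α → fail to reject H₀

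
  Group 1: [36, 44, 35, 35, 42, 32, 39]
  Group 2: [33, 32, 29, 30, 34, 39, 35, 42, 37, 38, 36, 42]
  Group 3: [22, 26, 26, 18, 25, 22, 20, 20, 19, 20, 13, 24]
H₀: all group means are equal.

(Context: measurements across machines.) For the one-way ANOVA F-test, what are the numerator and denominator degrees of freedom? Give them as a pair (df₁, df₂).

degrees of freedom = [2, 28]

k = 3 groups, N = 31 total
df = (k−1, N−k) = (3−1, 31−3) = (2, 28)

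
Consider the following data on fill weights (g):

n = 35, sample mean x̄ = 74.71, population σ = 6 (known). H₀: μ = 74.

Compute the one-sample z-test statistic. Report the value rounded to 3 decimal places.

test statistic = 0.700

SE = σ/√n = 6/√35 = 1.0142
z = (x̄−μ₀)/SE = (74.71−74)/1.0142 = 0.7001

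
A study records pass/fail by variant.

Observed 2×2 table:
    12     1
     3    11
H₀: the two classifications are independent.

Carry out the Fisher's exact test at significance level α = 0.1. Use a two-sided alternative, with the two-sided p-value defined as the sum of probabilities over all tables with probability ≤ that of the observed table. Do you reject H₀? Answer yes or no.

reject H₀: yes

Margins: r₁=13, r₂=14, c₁=15, c₂=12, n=27
p_obs = C(13,12)·C(14,3)/C(27,15); sum pmf over tables with pmf ≤ p_obs
p-value (two-sided) = 0.00034
At α=0.1: p < α → reject H₀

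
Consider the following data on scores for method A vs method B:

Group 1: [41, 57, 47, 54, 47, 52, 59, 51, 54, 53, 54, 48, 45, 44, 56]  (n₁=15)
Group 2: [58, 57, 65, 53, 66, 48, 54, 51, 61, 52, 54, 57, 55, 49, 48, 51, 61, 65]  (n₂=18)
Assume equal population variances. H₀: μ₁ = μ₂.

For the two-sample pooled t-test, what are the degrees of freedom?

df = n₁ + n₂ − 2 = 15 + 18 − 2 = 31

degrees of freedom = 31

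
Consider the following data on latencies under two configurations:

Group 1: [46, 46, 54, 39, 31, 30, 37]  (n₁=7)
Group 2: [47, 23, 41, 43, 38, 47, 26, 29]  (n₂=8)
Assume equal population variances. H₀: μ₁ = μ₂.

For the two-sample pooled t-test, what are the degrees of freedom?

df = n₁ + n₂ − 2 = 7 + 8 − 2 = 13

degrees of freedom = 13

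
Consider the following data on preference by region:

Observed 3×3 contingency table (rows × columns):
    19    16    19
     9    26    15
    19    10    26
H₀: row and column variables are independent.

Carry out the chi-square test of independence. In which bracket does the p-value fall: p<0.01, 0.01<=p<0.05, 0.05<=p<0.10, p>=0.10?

Row totals [54, 50, 55], col totals [47, 52, 60], n=159
χ² = (19−15.96)²/15.96 + (16−17.66)²/17.66 + (19−20.38)²/20.38 + (9−14.78)²/14.78 + (26−16.35)²/16.35 + (15−18.87)²/18.87 + (19−16.26)²/16.26 + (10−17.99)²/17.99 + (26−20.75)²/20.75 = 14.9077
df = 4
p-value (upper-tail) = 0.00490
→ bracket: p<0.01

p-value bracket: p<0.01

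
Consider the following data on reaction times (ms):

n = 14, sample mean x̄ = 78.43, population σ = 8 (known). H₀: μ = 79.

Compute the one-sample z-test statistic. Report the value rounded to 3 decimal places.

SE = σ/√n = 8/√14 = 2.1381
z = (x̄−μ₀)/SE = (78.43−79)/2.1381 = -0.2666

test statistic = -0.267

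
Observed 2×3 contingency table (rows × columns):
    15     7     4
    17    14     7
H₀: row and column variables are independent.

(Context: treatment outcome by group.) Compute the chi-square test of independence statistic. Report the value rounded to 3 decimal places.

test statistic = 1.064

Row totals [26, 38], col totals [32, 21, 11], n=64
χ² = (15−13.00)²/13.00 + (7−8.53)²/8.53 + (4−4.47)²/4.47 + (17−19.00)²/19.00 + (14−12.47)²/12.47 + (7−6.53)²/6.53 = 1.0639
df = 2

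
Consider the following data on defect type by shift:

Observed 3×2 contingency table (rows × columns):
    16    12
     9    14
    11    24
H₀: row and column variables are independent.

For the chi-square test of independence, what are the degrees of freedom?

df = (r−1)(c−1) = (3−1)·(2−1) = 2

degrees of freedom = 2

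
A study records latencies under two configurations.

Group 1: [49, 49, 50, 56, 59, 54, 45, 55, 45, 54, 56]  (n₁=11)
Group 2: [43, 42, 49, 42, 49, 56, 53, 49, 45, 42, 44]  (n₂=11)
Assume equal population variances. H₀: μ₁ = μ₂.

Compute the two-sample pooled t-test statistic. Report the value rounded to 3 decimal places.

x̄₁=52.000, s₁=4.669, n₁=11
x̄₂=46.727, s₂=4.819, n₂=11
s_p² = [10·4.669² + 10·4.819²]/20 = 22.5091
SE = √(s_p²·(1/11+1/11)) = 2.0230
t = (52.000−46.727)/2.0230 = 2.6064
df = 20

test statistic = 2.606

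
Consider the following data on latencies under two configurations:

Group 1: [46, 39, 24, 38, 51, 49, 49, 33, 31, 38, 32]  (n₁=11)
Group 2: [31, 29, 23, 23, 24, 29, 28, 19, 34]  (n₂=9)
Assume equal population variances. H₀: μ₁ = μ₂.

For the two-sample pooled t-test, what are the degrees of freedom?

df = n₁ + n₂ − 2 = 11 + 9 − 2 = 18

degrees of freedom = 18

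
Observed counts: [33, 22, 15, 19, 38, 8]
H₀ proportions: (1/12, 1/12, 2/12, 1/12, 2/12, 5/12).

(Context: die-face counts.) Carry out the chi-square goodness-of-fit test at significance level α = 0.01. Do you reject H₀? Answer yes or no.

n = 135; E_i = n·p_i = [11.25, 11.25, 22.50, 11.25, 22.50, 56.25]
χ² = (33−11.25)²/11.25 + (22−11.25)²/11.25 + (15−22.50)²/22.50 + (19−11.25)²/11.25 + (38−22.50)²/22.50 + (8−56.25)²/56.25 = 112.2267
df = 5
p-value (upper-tail) = 0.00000
At α=0.01: p < α → reject H₀

reject H₀: yes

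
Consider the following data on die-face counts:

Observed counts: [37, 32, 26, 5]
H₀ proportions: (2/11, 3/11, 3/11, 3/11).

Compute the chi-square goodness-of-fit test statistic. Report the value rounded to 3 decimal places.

n = 100; E_i = n·p_i = [18.18, 27.27, 27.27, 27.27]
χ² = (37−18.18)²/18.18 + (32−27.27)²/27.27 + (26−27.27)²/27.27 + (5−27.27)²/27.27 = 38.5450
df = 3

test statistic = 38.545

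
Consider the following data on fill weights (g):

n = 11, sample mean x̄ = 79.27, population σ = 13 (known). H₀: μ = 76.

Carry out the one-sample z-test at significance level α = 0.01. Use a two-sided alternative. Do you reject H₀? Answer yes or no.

reject H₀: no

SE = σ/√n = 13/√11 = 3.9196
z = (x̄−μ₀)/SE = (79.27−76)/3.9196 = 0.8343
p-value (two-sided) = 0.40414
At α=0.01: p ≥ α → fail to reject H₀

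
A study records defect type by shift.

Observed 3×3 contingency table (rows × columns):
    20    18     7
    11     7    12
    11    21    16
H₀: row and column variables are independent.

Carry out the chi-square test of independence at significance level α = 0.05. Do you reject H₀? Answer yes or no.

reject H₀: yes

Row totals [45, 30, 48], col totals [42, 46, 35], n=123
χ² = (20−15.37)²/15.37 + (18−16.83)²/16.83 + (7−12.80)²/12.80 + (11−10.24)²/10.24 + (7−11.22)²/11.22 + (12−8.54)²/8.54 + (11−16.39)²/16.39 + (21−17.95)²/17.95 + (16−13.66)²/13.66 = 9.8503
df = 4
p-value (upper-tail) = 0.04303
At α=0.05: p < α → reject H₀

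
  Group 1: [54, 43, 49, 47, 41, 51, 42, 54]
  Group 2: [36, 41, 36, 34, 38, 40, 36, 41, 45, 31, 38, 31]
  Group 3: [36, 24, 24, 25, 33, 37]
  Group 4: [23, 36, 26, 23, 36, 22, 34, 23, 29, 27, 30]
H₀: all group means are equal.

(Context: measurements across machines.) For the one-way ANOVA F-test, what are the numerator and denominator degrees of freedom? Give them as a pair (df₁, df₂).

degrees of freedom = [3, 33]

k = 4 groups, N = 37 total
df = (k−1, N−k) = (4−1, 37−4) = (3, 33)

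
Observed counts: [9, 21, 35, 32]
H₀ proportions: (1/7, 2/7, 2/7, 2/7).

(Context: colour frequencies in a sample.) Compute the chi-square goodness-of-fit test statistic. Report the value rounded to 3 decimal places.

n = 97; E_i = n·p_i = [13.86, 27.71, 27.71, 27.71]
χ² = (9−13.86)²/13.86 + (21−27.71)²/27.71 + (35−27.71)²/27.71 + (32−27.71)²/27.71 = 5.9072
df = 3

test statistic = 5.907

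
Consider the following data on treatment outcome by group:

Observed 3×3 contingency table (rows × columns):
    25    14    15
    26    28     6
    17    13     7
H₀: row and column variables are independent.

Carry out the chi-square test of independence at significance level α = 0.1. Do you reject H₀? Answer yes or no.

Row totals [54, 60, 37], col totals [68, 55, 28], n=151
χ² = (25−24.32)²/24.32 + (14−19.67)²/19.67 + (15−10.01)²/10.01 + (26−27.02)²/27.02 + (28−21.85)²/21.85 + (6−11.13)²/11.13 + (17−16.66)²/16.66 + (13−13.48)²/13.48 + (7−6.86)²/6.86 = 8.2913
df = 4
p-value (upper-tail) = 0.08147
At α=0.1: p < α → reject H₀

reject H₀: yes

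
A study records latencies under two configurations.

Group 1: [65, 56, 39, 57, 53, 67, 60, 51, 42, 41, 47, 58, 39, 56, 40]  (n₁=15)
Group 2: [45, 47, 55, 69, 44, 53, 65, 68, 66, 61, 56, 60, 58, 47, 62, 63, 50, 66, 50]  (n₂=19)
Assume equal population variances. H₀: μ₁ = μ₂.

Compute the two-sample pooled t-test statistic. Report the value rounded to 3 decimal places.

x̄₁=51.400, s₁=9.545, n₁=15
x̄₂=57.105, s₂=8.198, n₂=19
s_p² = [14·9.545² + 18·8.198²]/32 = 77.6684
SE = √(s_p²·(1/15+1/19)) = 3.0440
t = (51.400−57.105)/3.0440 = -1.8743
df = 32

test statistic = -1.874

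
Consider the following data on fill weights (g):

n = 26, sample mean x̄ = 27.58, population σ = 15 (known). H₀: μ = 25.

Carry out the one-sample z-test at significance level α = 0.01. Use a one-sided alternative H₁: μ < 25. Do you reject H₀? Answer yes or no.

SE = σ/√n = 15/√26 = 2.9417
z = (x̄−μ₀)/SE = (27.58−25)/2.9417 = 0.8770
p-value (one-sided, H₁ less) = 0.80977
At α=0.01: p ≥ α → fail to reject H₀

reject H₀: no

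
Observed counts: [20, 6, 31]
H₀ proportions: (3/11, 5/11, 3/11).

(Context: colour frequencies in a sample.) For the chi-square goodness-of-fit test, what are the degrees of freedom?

degrees of freedom = 2

df = k − 1 = 3 − 1 = 2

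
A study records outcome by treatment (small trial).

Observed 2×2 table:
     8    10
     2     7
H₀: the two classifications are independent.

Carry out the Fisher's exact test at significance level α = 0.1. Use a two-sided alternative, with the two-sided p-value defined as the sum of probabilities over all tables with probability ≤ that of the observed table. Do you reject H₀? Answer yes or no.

reject H₀: no

Margins: r₁=18, r₂=9, c₁=10, c₂=17, n=27
p_obs = C(18,8)·C(9,2)/C(27,10); sum pmf over tables with pmf ≤ p_obs
p-value (two-sided) = 0.40587
At α=0.1: p ≥ α → fail to reject H₀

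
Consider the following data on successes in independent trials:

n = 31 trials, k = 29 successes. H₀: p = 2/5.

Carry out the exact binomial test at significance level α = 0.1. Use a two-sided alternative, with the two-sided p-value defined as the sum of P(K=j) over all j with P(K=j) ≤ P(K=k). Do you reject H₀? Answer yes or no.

reject H₀: yes

Exact binomial: n=31, k=29, p₀=2/5=0.4000
P(X=j) = C(n,j)·p₀^j·(1−p₀)^(n−j); p = Σ P(X=j) over j with P(X=j) ≤ P(X=29)
p-value (two-sided) = 0.00000
At α=0.1: p < α → reject H₀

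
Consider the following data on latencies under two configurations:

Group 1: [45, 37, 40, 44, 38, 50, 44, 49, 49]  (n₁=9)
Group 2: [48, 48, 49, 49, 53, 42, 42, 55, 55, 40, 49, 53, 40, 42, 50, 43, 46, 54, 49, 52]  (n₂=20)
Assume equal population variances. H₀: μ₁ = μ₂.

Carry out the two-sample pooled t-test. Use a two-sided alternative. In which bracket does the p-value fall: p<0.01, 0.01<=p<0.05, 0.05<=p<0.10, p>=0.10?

p-value bracket: 0.05<=p<0.10

x̄₁=44.000, s₁=4.848, n₁=9
x̄₂=47.950, s₂=4.989, n₂=20
s_p² = [8·4.848² + 19·4.989²]/27 = 24.4796
SE = √(s_p²·(1/9+1/20)) = 1.9859
t = (44.000−47.950)/1.9859 = -1.9890
df = 27
p-value (two-sided) = 0.05692
→ bracket: 0.05<=p<0.10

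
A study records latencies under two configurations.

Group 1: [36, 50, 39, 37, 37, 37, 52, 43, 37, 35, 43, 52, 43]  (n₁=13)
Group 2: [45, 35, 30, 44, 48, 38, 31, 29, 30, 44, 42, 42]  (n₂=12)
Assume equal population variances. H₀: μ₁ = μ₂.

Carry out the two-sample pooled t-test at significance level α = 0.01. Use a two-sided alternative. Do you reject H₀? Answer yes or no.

reject H₀: no

x̄₁=41.615, s₁=6.185, n₁=13
x̄₂=38.167, s₂=6.873, n₂=12
s_p² = [12·6.185² + 11·6.873²]/23 = 42.5541
SE = √(s_p²·(1/13+1/12)) = 2.6114
t = (41.615−38.167)/2.6114 = 1.3206
df = 23
p-value (two-sided) = 0.19962
At α=0.01: p ≥ α → fail to reject H₀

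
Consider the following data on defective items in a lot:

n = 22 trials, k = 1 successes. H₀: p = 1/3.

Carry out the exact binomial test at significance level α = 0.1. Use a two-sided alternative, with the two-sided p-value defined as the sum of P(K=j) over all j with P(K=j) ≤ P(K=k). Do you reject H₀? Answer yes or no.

Exact binomial: n=22, k=1, p₀=1/3=0.3333
P(X=j) = C(n,j)·p₀^j·(1−p₀)^(n−j); p = Σ P(X=j) over j with P(X=j) ≤ P(X=1)
p-value (two-sided) = 0.00248
At α=0.1: p < α → reject H₀

reject H₀: yes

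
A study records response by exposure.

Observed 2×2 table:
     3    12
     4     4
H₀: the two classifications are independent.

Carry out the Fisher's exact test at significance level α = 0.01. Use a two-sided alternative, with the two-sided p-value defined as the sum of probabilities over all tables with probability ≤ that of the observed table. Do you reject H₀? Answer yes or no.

reject H₀: no

Margins: r₁=15, r₂=8, c₁=7, c₂=16, n=23
p_obs = C(15,3)·C(8,4)/C(23,7); sum pmf over tables with pmf ≤ p_obs
p-value (two-sided) = 0.18190
At α=0.01: p ≥ α → fail to reject H₀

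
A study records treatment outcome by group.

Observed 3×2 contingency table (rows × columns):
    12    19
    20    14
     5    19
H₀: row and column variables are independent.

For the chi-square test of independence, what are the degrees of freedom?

degrees of freedom = 2

df = (r−1)(c−1) = (3−1)·(2−1) = 2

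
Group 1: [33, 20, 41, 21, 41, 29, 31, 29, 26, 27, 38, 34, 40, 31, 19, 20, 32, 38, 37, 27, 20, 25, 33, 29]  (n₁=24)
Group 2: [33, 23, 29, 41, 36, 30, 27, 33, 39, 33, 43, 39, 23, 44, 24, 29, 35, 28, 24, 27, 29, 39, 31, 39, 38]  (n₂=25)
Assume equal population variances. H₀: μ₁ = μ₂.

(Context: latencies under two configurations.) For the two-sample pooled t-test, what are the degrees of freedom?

degrees of freedom = 47

df = n₁ + n₂ − 2 = 24 + 25 − 2 = 47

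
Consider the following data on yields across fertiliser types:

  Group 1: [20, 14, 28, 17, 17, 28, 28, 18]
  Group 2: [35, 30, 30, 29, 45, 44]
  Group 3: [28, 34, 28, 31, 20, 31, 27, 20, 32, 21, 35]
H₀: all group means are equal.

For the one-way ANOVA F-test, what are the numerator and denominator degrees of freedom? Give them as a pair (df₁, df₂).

k = 3 groups, N = 25 total
df = (k−1, N−k) = (3−1, 25−3) = (2, 22)

degrees of freedom = [2, 22]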